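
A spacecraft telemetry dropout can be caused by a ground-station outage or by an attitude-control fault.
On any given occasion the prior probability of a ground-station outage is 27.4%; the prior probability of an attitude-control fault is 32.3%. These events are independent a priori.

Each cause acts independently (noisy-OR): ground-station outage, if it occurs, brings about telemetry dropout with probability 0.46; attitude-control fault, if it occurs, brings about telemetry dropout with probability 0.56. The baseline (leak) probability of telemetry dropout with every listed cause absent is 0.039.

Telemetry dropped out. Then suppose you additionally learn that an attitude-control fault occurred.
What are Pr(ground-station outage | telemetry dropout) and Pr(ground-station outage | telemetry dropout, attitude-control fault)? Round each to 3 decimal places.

Under noisy-OR, P(telemetry dropout | causes) = 1 − (1−0.039)·∏(1−qᵢ) over the active causes.
Sum P(telemetry dropout|·) weighted by the priors over the 4 (ground-station outage, attitude-control fault) configurations:
  P(telemetry dropout) = 0.039×0.726×0.677 + 0.57716×0.726×0.323 + 0.48106×0.274×0.677 + 0.771666×0.274×0.323
        = 0.019169 + 0.135343 + 0.089236 + 0.068294 = 0.312042
Keeping only the ground-station outage-present terms gives 0.157530, so
  P(ground-station outage | telemetry dropout) = 0.157530 / 0.312042 ≈ 0.505

Now condition on the additional information:
Numerator (weight on configurations with ground-station outage): 0.771666·0.274 = 0.211436
Denominator P(telemetry dropout | attitude-control fault): 0.57716·0.726 + 0.771666·0.274 = 0.630454
Posterior = 0.211436 / 0.630454 ≈ 0.335
Conditioning on attitude-control fault lowers the posterior on ground-station outage: the classic explaining-away effect in a common-effect structure.

Pr(ground-station outage | telemetry dropout) ≈ 0.505; Pr(ground-station outage | telemetry dropout, attitude-control fault) ≈ 0.335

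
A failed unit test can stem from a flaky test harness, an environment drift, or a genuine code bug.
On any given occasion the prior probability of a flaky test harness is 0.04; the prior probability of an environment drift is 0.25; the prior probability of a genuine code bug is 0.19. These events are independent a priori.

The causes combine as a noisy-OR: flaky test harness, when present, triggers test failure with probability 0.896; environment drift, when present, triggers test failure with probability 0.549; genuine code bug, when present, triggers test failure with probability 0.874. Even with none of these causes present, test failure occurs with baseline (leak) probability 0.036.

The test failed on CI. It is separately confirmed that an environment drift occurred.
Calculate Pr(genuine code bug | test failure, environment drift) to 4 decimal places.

Under noisy-OR, P(test failure | causes) = 1 − (1−0.036)·∏(1−qᵢ) over the active causes.
Sum P(test failure|·) weighted by the priors over the 4 (flaky test harness, genuine code bug) configurations:
  P(test failure | environment drift) = 0.565236*0.96*0.81 + 0.94522*0.96*0.19 + 0.954785*0.04*0.81 + 0.994303*0.04*0.19
        = 0.439528 + 0.172408 + 0.030935 + 0.007557 = 0.650428
Keeping only the genuine code bug-present terms gives 0.179965, so
  P(genuine code bug | test failure, environment drift) = 0.179965 / 0.650428 ≈ 0.2767

Pr(genuine code bug | test failure, environment drift) ≈ 0.2767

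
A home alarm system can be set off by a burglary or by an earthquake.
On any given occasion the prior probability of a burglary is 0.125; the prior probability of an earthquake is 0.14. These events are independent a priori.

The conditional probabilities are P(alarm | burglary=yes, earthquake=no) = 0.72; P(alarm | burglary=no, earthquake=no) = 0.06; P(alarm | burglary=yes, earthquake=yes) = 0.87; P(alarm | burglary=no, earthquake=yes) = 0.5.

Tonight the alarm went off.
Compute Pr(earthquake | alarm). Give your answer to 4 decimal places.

For the numerator, keep only earthquake=true terms: 0.061250 + 0.015225 = 0.076475
The normalizing constant is 0.06*0.875*0.86 + 0.5*0.875*0.14 + 0.72*0.125*0.86 + 0.87*0.125*0.14 = 0.199025
P(earthquake | alarm) = 0.076475/0.199025 ≈ 0.3842

Pr(earthquake | alarm) ≈ 0.3842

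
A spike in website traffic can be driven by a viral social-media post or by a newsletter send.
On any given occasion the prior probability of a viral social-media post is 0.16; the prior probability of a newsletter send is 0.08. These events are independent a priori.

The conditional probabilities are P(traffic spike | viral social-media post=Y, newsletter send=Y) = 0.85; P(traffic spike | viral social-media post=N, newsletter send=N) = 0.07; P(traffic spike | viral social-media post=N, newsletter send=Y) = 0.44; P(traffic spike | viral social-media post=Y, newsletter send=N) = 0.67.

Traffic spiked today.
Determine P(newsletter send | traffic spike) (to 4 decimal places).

P(newsletter send | traffic spike) ≈ 0.2094

By total probability over the 4 (viral social-media post, newsletter send) configurations:
  P(traffic spike) = 0.07*0.84*0.92 + 0.44*0.84*0.08 + 0.67*0.16*0.92 + 0.85*0.16*0.08
        = 0.054096 + 0.029568 + 0.098624 + 0.010880 = 0.193168
The terms with newsletter send present sum to 0.040448, so
  P(newsletter send | traffic spike) = 0.040448 / 0.193168 ≈ 0.2094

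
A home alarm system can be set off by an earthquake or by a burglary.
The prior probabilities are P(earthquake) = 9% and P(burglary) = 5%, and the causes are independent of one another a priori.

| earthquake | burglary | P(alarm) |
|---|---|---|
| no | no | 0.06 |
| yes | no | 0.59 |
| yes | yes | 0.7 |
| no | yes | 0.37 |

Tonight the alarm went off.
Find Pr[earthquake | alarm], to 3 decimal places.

Pr[earthquake | alarm] ≈ 0.438

P(alarm) = 0.06*0.91*0.95 + 0.37*0.91*0.05 + 0.59*0.09*0.95 + 0.7*0.09*0.05 = 0.051870 + 0.016835 + 0.050445 + 0.003150 = 0.122300
The earthquake-present share is 0.050445 + 0.003150 = 0.053595.
So P(earthquake | alarm) = 0.053595/0.122300 ≈ 0.438.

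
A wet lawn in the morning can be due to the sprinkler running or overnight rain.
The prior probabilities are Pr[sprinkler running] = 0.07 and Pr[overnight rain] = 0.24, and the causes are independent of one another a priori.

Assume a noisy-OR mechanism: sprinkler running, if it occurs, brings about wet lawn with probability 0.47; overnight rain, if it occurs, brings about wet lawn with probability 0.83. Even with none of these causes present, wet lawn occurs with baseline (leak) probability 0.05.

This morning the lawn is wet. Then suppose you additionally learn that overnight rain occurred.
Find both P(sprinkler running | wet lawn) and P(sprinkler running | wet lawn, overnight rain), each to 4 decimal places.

Under noisy-OR, P(wet lawn | causes) = 1 − (1−0.05)·∏(1−qᵢ) over the active causes.
P(wet lawn) = 0.05×0.93×0.76 + 0.8385×0.93×0.24 + 0.4965×0.07×0.76 + 0.914405×0.07×0.24 = 0.035340 + 0.187153 + 0.026414 + 0.015362 = 0.264269
Restricting to configurations with sprinkler running present: 0.026414 + 0.015362 = 0.041776.
So P(sprinkler running | wet lawn) = 0.041776/0.264269 ≈ 0.1581.

Now condition on the additional information:
P(wet lawn | overnight rain) = 0.8385*0.93 + 0.914405*0.07 = 0.779805 + 0.064008 = 0.843813
The sprinkler running-present share is 0.914405*0.07 = 0.064008.
Hence the posterior is 0.064008/0.843813 ≈ 0.0759.
— overnight rain explains away the evidence for sprinkler running.

P(sprinkler running | wet lawn) ≈ 0.1581; P(sprinkler running | wet lawn, overnight rain) ≈ 0.0759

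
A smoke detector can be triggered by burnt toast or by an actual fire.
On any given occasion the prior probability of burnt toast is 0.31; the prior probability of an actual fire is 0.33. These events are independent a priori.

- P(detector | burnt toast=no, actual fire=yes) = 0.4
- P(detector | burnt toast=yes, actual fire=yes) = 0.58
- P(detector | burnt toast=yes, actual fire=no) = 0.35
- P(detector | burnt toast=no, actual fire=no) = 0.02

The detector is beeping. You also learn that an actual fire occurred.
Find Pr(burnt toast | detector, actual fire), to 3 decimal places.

Pr(burnt toast | detector, actual fire) ≈ 0.394

P(detector | actual fire) = 0.4*0.69 + 0.58*0.31 = 0.276000 + 0.179800 = 0.455800
Of this, 0.179800 comes from 0.58*0.31 (the burnt toast=true cases).
P(burnt toast | detector, actual fire) = 0.179800 / 0.455800 ≈ 0.394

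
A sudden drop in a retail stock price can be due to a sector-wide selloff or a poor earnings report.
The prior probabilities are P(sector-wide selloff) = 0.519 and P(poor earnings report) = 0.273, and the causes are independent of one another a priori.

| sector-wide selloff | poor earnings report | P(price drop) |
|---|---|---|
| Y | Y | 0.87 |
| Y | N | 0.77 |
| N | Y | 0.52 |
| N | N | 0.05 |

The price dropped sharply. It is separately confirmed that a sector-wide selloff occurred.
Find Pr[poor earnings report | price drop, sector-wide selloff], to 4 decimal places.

Sum P(price drop|·) weighted by the priors over both values of poor earnings report:
  P(price drop | sector-wide selloff) = 0.77·0.727 + 0.87·0.273
        = 0.559790 + 0.237510 = 0.797300
The terms with poor earnings report present sum to 0.237510, so
  P(poor earnings report | price drop, sector-wide selloff) = 0.237510 / 0.797300 ≈ 0.2979

Pr[poor earnings report | price drop, sector-wide selloff] ≈ 0.2979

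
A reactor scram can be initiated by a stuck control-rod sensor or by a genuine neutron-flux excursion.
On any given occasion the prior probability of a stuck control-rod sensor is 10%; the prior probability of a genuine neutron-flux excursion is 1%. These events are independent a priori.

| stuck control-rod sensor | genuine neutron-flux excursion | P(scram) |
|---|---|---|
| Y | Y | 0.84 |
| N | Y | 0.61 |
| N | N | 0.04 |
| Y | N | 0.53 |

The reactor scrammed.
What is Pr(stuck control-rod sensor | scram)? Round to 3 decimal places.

For the numerator, keep only stuck control-rod sensor=true terms: 0.052470 + 0.000840 = 0.053310
Normalizer over all consistent configurations: 0.04·0.9·0.99 + 0.61·0.9·0.01 + 0.53·0.1·0.99 + 0.84·0.1·0.01 = 0.094440
P(stuck control-rod sensor | scram) = 0.053310/0.094440 ≈ 0.564

Pr(stuck control-rod sensor | scram) ≈ 0.564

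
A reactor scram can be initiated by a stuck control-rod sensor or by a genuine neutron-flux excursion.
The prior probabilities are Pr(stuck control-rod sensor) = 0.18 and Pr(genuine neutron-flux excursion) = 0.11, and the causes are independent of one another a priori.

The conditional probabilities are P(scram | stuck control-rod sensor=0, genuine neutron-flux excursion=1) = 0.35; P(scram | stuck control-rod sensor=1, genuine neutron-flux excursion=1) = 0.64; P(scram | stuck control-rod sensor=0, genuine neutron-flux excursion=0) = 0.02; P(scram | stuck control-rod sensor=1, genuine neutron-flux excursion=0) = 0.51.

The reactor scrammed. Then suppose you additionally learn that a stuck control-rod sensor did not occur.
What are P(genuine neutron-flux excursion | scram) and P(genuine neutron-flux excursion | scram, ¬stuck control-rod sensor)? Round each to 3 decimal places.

Weight on genuine neutron-flux excursion=true, given the evidence: 0.031570 + 0.012672 = 0.044242
Denominator P(scram): 0.02×0.82×0.89 + 0.35×0.82×0.11 + 0.51×0.18×0.89 + 0.64×0.18×0.11 = 0.140540
Posterior = 0.044242 / 0.140540 ≈ 0.315

Now condition on the additional information:
Enumerate both values of genuine neutron-flux excursion and weight by the priors:
  P(scram | ¬stuck control-rod sensor) = 0.02*0.89 + 0.35*0.11
        = 0.017800 + 0.038500 = 0.056300
The terms with genuine neutron-flux excursion present sum to 0.038500, so
  P(genuine neutron-flux excursion | scram, ¬stuck control-rod sensor) = 0.038500 / 0.056300 ≈ 0.684
With stuck control-rod sensor excluded, genuine neutron-flux excursion must carry more of the explanatory weight for the scram.

P(genuine neutron-flux excursion | scram) ≈ 0.315; P(genuine neutron-flux excursion | scram, ¬stuck control-rod sensor) ≈ 0.684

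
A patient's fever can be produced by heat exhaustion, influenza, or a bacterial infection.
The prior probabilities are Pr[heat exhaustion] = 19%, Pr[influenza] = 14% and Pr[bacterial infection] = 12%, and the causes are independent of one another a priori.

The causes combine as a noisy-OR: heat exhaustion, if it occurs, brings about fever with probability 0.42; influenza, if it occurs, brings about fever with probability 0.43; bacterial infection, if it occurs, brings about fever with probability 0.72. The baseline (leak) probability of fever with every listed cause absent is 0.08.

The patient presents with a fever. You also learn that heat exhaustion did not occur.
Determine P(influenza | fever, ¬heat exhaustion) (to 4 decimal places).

P(influenza | fever, ¬heat exhaustion) ≈ 0.3471

Under noisy-OR, P(fever | causes) = 1 − (1−0.08)·∏(1−qᵢ) over the active causes.
By total probability over the 4 (influenza, bacterial infection) configurations:
  P(fever | ¬heat exhaustion) = 0.08×0.86×0.88 + 0.7424×0.86×0.12 + 0.4756×0.14×0.88 + 0.853168×0.14×0.12
        = 0.060544 + 0.076616 + 0.058594 + 0.014333 = 0.210087
Keeping only the influenza-present terms gives 0.072927, so
  P(influenza | fever, ¬heat exhaustion) = 0.072927 / 0.210087 ≈ 0.3471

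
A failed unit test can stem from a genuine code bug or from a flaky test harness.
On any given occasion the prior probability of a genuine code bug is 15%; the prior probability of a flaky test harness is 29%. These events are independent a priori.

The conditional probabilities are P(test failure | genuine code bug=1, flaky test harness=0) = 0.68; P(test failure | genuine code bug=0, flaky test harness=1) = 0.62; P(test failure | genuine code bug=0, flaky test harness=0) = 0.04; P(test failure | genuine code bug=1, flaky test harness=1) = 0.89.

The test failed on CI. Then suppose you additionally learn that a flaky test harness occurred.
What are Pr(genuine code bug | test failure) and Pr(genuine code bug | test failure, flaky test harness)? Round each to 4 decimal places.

Pr(genuine code bug | test failure) ≈ 0.3857; Pr(genuine code bug | test failure, flaky test harness) ≈ 0.2021

P(test failure) = 0.04*0.85*0.71 + 0.62*0.85*0.29 + 0.68*0.15*0.71 + 0.89*0.15*0.29 = 0.024140 + 0.152830 + 0.072420 + 0.038715 = 0.288105
The genuine code bug-present share is 0.072420 + 0.038715 = 0.111135.
Hence the posterior is 0.111135/0.288105 ≈ 0.3857.

Now condition on the additional information:
Sum P(test failure|·) weighted by the priors over both values of genuine code bug:
  P(test failure | flaky test harness) = 0.62×0.85 + 0.89×0.15
        = 0.527000 + 0.133500 = 0.660500
Keeping only the genuine code bug-present terms gives 0.133500, so
  P(genuine code bug | test failure, flaky test harness) = 0.133500 / 0.660500 ≈ 0.2021
This is intercausal reasoning (explaining away): once flaky test harness accounts for the test failure, genuine code bug becomes less likely.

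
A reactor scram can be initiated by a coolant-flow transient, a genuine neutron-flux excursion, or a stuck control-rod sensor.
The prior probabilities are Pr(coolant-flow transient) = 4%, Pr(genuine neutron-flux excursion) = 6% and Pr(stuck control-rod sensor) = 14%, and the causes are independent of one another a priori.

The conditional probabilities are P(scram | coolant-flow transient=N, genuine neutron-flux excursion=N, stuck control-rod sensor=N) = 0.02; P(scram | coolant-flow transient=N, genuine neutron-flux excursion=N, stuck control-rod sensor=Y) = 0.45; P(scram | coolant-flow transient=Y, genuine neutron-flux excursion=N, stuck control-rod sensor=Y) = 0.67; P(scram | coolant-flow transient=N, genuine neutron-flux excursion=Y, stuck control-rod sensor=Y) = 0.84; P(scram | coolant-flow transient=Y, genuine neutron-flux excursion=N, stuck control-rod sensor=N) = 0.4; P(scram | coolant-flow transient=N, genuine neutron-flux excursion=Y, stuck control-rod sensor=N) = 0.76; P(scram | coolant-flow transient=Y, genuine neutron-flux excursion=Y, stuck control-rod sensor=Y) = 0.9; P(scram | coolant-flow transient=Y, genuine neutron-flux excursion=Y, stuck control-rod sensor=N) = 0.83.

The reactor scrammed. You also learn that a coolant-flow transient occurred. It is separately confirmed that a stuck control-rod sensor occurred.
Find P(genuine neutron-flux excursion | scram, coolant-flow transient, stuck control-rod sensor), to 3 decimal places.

P(scram | coolant-flow transient, stuck control-rod sensor) = 0.67*0.94 + 0.9*0.06 = 0.629800 + 0.054000 = 0.683800
Restricting to configurations with genuine neutron-flux excursion present: 0.9*0.06 = 0.054000.
P(genuine neutron-flux excursion | scram, coolant-flow transient, stuck control-rod sensor) = 0.054000 / 0.683800 ≈ 0.079

P(genuine neutron-flux excursion | scram, coolant-flow transient, stuck control-rod sensor) ≈ 0.079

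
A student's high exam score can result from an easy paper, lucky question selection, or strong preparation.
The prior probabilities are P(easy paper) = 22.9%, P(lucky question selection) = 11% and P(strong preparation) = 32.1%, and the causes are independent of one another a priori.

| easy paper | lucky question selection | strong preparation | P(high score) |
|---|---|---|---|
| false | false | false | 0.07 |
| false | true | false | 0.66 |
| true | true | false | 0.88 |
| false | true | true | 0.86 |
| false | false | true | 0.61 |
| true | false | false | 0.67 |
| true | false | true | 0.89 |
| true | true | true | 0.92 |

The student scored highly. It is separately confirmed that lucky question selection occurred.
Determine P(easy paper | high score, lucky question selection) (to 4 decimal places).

P(high score | lucky question selection) = 0.66*0.771*0.679 + 0.86*0.771*0.321 + 0.88*0.229*0.679 + 0.92*0.229*0.321 = 0.345516 + 0.212842 + 0.136832 + 0.067628 = 0.762818
Restricting to configurations with easy paper present: 0.136832 + 0.067628 = 0.204460.
P(easy paper | high score, lucky question selection) = 0.204460 / 0.762818 ≈ 0.2680

P(easy paper | high score, lucky question selection) ≈ 0.2680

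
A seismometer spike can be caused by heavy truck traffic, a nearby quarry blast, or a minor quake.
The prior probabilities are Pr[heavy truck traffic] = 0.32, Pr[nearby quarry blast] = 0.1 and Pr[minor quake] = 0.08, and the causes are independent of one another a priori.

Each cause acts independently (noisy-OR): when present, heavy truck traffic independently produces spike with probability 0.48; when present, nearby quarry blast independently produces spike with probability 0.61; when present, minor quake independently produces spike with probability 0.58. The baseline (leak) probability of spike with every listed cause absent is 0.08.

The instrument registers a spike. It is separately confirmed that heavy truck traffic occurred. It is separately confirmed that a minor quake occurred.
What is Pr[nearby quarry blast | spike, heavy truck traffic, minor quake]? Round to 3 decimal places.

Pr[nearby quarry blast | spike, heavy truck traffic, minor quake] ≈ 0.114

Under noisy-OR, P(spike | causes) = 1 − (1−0.08)·∏(1−qᵢ) over the active causes.
Enumerate both values of nearby quarry blast and weight by the priors:
  P(spike | heavy truck traffic, minor quake) = 0.799072×0.9 + 0.921638×0.1
        = 0.719165 + 0.092164 = 0.811329
Keeping only the nearby quarry blast-present terms gives 0.092164, so
  P(nearby quarry blast | spike, heavy truck traffic, minor quake) = 0.092164 / 0.811329 ≈ 0.114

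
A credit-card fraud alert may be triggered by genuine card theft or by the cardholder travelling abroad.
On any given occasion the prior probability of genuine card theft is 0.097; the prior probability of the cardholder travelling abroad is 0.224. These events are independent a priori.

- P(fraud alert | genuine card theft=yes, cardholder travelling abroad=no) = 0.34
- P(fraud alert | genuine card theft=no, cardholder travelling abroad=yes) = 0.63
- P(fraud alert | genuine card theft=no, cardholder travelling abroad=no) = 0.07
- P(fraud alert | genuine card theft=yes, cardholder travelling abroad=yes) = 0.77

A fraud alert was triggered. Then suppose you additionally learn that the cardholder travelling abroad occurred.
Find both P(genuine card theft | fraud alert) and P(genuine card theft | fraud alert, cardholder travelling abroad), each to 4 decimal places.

For the numerator, keep only genuine card theft=true terms: 0.025592 + 0.016731 = 0.042323
Denominator P(fraud alert): 0.07*0.903*0.776 + 0.63*0.903*0.224 + 0.34*0.097*0.776 + 0.77*0.097*0.224 = 0.218805
Posterior = 0.042323 / 0.218805 ≈ 0.1934

Now also conditioning on cardholder travelling abroad=true:
By total probability over both values of genuine card theft:
  P(fraud alert | cardholder travelling abroad) = 0.63·0.903 + 0.77·0.097
        = 0.568890 + 0.074690 = 0.643580
Configurations with genuine card theft contribute 0.074690, so
  P(genuine card theft | fraud alert, cardholder travelling abroad) = 0.074690 / 0.643580 ≈ 0.1161
The drop from 0.1934 to 0.1161 is the explaining-away (discounting) effect.

P(genuine card theft | fraud alert) ≈ 0.1934; P(genuine card theft | fraud alert, cardholder travelling abroad) ≈ 0.1161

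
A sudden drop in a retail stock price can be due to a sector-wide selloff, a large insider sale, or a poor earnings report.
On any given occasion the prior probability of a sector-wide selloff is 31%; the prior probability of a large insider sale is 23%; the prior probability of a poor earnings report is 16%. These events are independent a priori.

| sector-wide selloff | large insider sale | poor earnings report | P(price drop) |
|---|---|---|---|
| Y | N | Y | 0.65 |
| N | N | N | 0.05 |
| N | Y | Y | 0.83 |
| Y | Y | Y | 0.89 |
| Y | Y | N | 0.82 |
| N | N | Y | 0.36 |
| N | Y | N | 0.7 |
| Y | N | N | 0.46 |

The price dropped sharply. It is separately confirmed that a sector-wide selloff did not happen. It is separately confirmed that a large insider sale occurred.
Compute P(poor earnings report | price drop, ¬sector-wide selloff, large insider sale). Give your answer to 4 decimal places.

Weight on poor earnings report=true, given the evidence: 0.83*0.16 = 0.132800
Normalizer over all consistent configurations: 0.7*0.84 + 0.83*0.16 = 0.720800
Posterior = 0.132800 / 0.720800 ≈ 0.1842

P(poor earnings report | price drop, ¬sector-wide selloff, large insider sale) ≈ 0.1842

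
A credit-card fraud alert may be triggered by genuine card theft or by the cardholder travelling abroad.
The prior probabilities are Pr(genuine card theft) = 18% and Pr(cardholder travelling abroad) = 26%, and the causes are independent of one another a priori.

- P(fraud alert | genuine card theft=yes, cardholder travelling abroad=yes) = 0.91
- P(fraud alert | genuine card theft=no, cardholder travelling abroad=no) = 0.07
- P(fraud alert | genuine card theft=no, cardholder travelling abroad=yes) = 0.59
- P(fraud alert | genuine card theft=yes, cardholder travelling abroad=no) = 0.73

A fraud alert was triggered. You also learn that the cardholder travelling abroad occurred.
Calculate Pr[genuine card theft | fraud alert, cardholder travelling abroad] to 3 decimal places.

P(fraud alert | cardholder travelling abroad) = 0.59·0.82 + 0.91·0.18 = 0.483800 + 0.163800 = 0.647600
Restricting to configurations with genuine card theft present: 0.91·0.18 = 0.163800.
So P(genuine card theft | fraud alert, cardholder travelling abroad) = 0.163800/0.647600 ≈ 0.253.

Pr[genuine card theft | fraud alert, cardholder travelling abroad] ≈ 0.253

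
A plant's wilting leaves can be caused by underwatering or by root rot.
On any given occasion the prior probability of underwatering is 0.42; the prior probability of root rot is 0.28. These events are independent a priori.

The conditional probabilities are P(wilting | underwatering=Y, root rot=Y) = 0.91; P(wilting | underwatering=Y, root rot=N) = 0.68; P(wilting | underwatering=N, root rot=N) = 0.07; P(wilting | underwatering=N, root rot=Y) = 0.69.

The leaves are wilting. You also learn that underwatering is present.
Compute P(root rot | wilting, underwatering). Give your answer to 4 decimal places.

P(wilting | underwatering) = 0.68*0.72 + 0.91*0.28 = 0.489600 + 0.254800 = 0.744400
Restricting to configurations with root rot present: 0.91*0.28 = 0.254800.
P(root rot | wilting, underwatering) = 0.254800 / 0.744400 ≈ 0.3423

P(root rot | wilting, underwatering) ≈ 0.3423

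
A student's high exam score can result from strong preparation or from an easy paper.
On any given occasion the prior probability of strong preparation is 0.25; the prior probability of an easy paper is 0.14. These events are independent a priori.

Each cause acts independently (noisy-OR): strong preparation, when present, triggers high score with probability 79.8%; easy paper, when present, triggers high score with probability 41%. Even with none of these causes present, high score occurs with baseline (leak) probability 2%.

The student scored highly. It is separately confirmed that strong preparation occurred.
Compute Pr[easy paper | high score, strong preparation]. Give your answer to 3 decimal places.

Under noisy-OR, P(high score | causes) = 1 − (1−0.02)·∏(1−qᵢ) over the active causes.
By total probability over both values of easy paper:
  P(high score | strong preparation) = 0.80204*0.86 + 0.883204*0.14
        = 0.689754 + 0.123649 = 0.813403
Configurations with easy paper contribute 0.123649, so
  P(easy paper | high score, strong preparation) = 0.123649 / 0.813403 ≈ 0.152

Pr[easy paper | high score, strong preparation] ≈ 0.152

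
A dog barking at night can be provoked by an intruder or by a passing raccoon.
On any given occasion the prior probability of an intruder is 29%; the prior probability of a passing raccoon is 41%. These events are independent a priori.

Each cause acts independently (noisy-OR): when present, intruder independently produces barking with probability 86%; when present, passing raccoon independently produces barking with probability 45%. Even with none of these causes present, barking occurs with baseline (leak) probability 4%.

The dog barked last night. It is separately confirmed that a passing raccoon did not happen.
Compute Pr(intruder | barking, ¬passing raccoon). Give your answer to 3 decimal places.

Under noisy-OR, P(barking | causes) = 1 − (1−0.04)·∏(1−qᵢ) over the active causes.
P(barking | ¬passing raccoon) = 0.04·0.71 + 0.8656·0.29 = 0.028400 + 0.251024 = 0.279424
Of this, 0.251024 comes from 0.8656·0.29 (the intruder=true cases).
So P(intruder | barking, ¬passing raccoon) = 0.251024/0.279424 ≈ 0.898.

Pr(intruder | barking, ¬passing raccoon) ≈ 0.898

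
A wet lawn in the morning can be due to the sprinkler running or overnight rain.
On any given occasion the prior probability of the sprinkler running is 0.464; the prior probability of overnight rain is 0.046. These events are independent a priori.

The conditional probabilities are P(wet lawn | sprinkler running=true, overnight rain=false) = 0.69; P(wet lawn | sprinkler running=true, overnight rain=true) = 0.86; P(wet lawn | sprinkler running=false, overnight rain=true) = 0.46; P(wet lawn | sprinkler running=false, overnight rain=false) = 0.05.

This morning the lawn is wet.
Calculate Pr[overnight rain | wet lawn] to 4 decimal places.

Pr[overnight rain | wet lawn] ≈ 0.0823

Enumerate the 4 (sprinkler running, overnight rain) configurations and weight by the priors:
  P(wet lawn) = 0.05×0.536×0.954 + 0.46×0.536×0.046 + 0.69×0.464×0.954 + 0.86×0.464×0.046
        = 0.025567 + 0.011342 + 0.305433 + 0.018356 = 0.360698
Configurations with overnight rain contribute 0.029698, so
  P(overnight rain | wet lawn) = 0.029698 / 0.360698 ≈ 0.0823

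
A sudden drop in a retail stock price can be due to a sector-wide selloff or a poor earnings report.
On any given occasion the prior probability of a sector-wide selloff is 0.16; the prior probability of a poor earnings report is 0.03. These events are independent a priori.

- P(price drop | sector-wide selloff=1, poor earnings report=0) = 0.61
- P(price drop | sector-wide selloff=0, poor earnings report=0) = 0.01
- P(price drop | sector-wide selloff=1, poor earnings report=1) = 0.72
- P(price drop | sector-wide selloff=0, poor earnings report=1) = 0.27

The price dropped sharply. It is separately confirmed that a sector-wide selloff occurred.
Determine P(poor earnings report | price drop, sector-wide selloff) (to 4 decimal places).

P(poor earnings report | price drop, sector-wide selloff) ≈ 0.0352

Numerator (weight on configurations with poor earnings report): 0.72*0.03 = 0.021600
Normalizer over all consistent configurations: 0.61*0.97 + 0.72*0.03 = 0.613300
P(poor earnings report | price drop, sector-wide selloff) = 0.021600/0.613300 ≈ 0.0352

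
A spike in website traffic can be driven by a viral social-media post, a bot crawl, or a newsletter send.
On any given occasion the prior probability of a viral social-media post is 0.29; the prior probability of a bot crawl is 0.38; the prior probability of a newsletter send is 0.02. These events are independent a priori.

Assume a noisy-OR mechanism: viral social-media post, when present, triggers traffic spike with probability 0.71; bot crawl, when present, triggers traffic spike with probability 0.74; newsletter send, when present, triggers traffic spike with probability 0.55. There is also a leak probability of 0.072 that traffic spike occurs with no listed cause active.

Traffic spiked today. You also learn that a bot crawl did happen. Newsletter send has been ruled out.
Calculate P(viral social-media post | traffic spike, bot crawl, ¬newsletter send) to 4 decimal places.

Under noisy-OR, P(traffic spike | causes) = 1 − (1−0.072)·∏(1−qᵢ) over the active causes.
P(traffic spike | bot crawl, ¬newsletter send) = 0.75872·0.71 + 0.930029·0.29 = 0.538691 + 0.269708 = 0.808399
Restricting to configurations with viral social-media post present: 0.930029·0.29 = 0.269708.
So P(viral social-media post | traffic spike, bot crawl, ¬newsletter send) = 0.269708/0.808399 ≈ 0.3336.

P(viral social-media post | traffic spike, bot crawl, ¬newsletter send) ≈ 0.3336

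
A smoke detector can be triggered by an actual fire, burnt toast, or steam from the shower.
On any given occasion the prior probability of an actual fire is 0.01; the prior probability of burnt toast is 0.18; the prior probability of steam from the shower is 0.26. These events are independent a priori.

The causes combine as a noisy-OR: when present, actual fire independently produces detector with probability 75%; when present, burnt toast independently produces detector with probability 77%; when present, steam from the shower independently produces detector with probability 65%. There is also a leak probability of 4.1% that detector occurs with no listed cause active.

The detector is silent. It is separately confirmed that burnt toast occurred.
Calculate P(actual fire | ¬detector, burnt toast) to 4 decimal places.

P(actual fire | ¬detector, burnt toast) ≈ 0.0025

Under noisy-OR, P(detector | causes) = 1 − (1−0.041)·∏(1−qᵢ) over the active causes.
By total probability over the 4 (actual fire, steam from the shower) configurations:
  P(¬detector | burnt toast) = 0.22057·0.99·0.74 + 0.077199·0.99·0.26 + 0.055142·0.01·0.74 + 0.0193·0.01·0.26
        = 0.161590 + 0.019871 + 0.000408 + 0.000050 = 0.181919
Keeping only the actual fire-present terms gives 0.000458, so
  P(actual fire | ¬detector, burnt toast) = 0.000458 / 0.181919 ≈ 0.0025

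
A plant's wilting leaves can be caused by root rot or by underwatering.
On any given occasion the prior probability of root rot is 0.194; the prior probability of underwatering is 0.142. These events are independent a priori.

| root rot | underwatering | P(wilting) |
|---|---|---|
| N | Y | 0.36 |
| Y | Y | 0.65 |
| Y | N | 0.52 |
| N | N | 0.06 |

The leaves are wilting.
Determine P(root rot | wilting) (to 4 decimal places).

P(wilting) = 0.06·0.806·0.858 + 0.36·0.806·0.142 + 0.52·0.194·0.858 + 0.65·0.194·0.142 = 0.041493 + 0.041203 + 0.086555 + 0.017906 = 0.187157
Restricting to configurations with root rot present: 0.086555 + 0.017906 = 0.104461.
So P(root rot | wilting) = 0.104461/0.187157 ≈ 0.5581.

P(root rot | wilting) ≈ 0.5581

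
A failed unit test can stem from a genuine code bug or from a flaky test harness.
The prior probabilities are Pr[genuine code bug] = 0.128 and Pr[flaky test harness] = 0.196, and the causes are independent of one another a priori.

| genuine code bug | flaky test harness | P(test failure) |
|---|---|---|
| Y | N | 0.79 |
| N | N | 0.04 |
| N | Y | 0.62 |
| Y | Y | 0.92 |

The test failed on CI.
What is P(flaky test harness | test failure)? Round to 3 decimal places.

Enumerate the 4 (genuine code bug, flaky test harness) configurations and weight by the priors:
  P(test failure) = 0.04×0.872×0.804 + 0.62×0.872×0.196 + 0.79×0.128×0.804 + 0.92×0.128×0.196
        = 0.028044 + 0.105965 + 0.081300 + 0.023081 = 0.238390
The terms with flaky test harness present sum to 0.129046, so
  P(flaky test harness | test failure) = 0.129046 / 0.238390 ≈ 0.541

P(flaky test harness | test failure) ≈ 0.541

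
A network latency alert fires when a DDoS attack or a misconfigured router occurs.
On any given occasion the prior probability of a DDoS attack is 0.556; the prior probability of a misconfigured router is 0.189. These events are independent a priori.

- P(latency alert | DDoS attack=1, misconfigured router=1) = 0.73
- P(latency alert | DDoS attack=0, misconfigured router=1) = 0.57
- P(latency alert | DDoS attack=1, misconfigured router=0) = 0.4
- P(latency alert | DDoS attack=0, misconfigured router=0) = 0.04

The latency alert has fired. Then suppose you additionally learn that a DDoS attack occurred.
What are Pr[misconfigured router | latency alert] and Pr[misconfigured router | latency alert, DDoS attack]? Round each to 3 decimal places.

P(latency alert) = 0.04·0.444·0.811 + 0.57·0.444·0.189 + 0.4·0.556·0.811 + 0.73·0.556·0.189 = 0.014403 + 0.047832 + 0.180366 + 0.076711 = 0.319312
Of this, 0.124543 comes from 0.047832 + 0.076711 (the misconfigured router=true cases).
P(misconfigured router | latency alert) = 0.124543 / 0.319312 ≈ 0.390

With the extra evidence:
By total probability over both values of misconfigured router:
  P(latency alert | DDoS attack) = 0.4*0.811 + 0.73*0.189
        = 0.324400 + 0.137970 = 0.462370
Configurations with misconfigured router contribute 0.137970, so
  P(misconfigured router | latency alert, DDoS attack) = 0.137970 / 0.462370 ≈ 0.298

Pr[misconfigured router | latency alert] ≈ 0.390; Pr[misconfigured router | latency alert, DDoS attack] ≈ 0.298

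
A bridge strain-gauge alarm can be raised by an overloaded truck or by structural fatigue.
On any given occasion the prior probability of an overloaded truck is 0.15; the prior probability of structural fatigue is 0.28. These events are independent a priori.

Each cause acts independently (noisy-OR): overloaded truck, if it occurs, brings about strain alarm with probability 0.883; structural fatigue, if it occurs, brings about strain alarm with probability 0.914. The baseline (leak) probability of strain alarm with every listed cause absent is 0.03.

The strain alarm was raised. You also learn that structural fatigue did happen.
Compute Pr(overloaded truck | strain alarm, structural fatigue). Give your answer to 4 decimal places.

Pr(overloaded truck | strain alarm, structural fatigue) ≈ 0.1601

Under noisy-OR, P(strain alarm | causes) = 1 − (1−0.03)·∏(1−qᵢ) over the active causes.
P(strain alarm | structural fatigue) = 0.91658*0.85 + 0.99024*0.15 = 0.779093 + 0.148536 = 0.927629
The overloaded truck-present share is 0.99024*0.15 = 0.148536.
Hence the posterior is 0.148536/0.927629 ≈ 0.1601.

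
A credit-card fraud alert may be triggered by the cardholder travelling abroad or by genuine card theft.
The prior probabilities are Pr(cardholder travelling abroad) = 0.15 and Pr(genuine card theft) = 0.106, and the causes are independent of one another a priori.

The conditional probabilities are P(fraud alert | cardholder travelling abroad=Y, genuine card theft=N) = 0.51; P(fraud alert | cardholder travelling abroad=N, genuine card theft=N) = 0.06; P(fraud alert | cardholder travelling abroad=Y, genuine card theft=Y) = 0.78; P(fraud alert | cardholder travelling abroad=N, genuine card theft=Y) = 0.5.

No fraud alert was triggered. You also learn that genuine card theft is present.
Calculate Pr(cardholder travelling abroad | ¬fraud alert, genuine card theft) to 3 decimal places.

Pr(cardholder travelling abroad | ¬fraud alert, genuine card theft) ≈ 0.072

P(¬fraud alert | genuine card theft) = 0.5·0.85 + 0.22·0.15 = 0.425000 + 0.033000 = 0.458000
Of this, 0.033000 comes from 0.22·0.15 (the cardholder travelling abroad=true cases).
P(cardholder travelling abroad | ¬fraud alert, genuine card theft) = 0.033000 / 0.458000 ≈ 0.072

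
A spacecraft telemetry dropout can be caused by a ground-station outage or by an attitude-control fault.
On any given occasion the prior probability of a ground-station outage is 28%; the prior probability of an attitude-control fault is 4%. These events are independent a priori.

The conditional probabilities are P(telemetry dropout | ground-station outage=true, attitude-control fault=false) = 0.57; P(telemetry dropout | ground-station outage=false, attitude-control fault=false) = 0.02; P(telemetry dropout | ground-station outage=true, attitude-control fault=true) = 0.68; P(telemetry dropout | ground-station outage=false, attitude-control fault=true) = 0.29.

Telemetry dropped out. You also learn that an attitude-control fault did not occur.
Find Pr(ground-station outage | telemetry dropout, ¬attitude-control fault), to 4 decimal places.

Pr(ground-station outage | telemetry dropout, ¬attitude-control fault) ≈ 0.9172

Numerator (weight on configurations with ground-station outage): 0.57×0.28 = 0.159600
The normalizing constant is 0.02×0.72 + 0.57×0.28 = 0.174000
P(ground-station outage | telemetry dropout, ¬attitude-control fault) = 0.159600/0.174000 ≈ 0.9172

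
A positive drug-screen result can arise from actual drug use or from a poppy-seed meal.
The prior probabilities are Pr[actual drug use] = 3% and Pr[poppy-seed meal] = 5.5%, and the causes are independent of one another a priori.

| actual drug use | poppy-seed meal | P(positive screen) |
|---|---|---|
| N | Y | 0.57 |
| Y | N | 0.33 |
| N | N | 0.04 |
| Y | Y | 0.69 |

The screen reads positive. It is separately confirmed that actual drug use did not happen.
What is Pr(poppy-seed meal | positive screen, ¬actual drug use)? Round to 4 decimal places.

P(positive screen | ¬actual drug use) = 0.04·0.945 + 0.57·0.055 = 0.037800 + 0.031350 = 0.069150
The poppy-seed meal-present share is 0.57·0.055 = 0.031350.
Hence the posterior is 0.031350/0.069150 ≈ 0.4534.

Pr(poppy-seed meal | positive screen, ¬actual drug use) ≈ 0.4534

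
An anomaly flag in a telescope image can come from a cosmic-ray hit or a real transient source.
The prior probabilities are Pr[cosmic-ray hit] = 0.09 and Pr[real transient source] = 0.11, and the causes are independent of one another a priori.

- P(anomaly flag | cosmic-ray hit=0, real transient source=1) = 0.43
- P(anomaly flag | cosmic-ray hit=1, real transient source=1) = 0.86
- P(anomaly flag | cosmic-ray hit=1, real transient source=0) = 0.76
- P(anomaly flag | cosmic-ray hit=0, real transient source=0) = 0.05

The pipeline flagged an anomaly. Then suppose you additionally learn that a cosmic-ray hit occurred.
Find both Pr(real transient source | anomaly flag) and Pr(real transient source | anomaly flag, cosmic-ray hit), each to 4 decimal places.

Sum P(anomaly flag|·) weighted by the priors over the 4 (cosmic-ray hit, real transient source) configurations:
  P(anomaly flag) = 0.05·0.91·0.89 + 0.43·0.91·0.11 + 0.76·0.09·0.89 + 0.86·0.09·0.11
        = 0.040495 + 0.043043 + 0.060876 + 0.008514 = 0.152928
Configurations with real transient source contribute 0.051557, so
  P(real transient source | anomaly flag) = 0.051557 / 0.152928 ≈ 0.3371

Now also conditioning on cosmic-ray hit=true:
Weight on real transient source=true, given the evidence: 0.86×0.11 = 0.094600
Denominator P(anomaly flag | cosmic-ray hit): 0.76×0.89 + 0.86×0.11 = 0.771000
P(real transient source | anomaly flag, cosmic-ray hit) = 0.094600/0.771000 ≈ 0.1227

Pr(real transient source | anomaly flag) ≈ 0.3371; Pr(real transient source | anomaly flag, cosmic-ray hit) ≈ 0.1227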